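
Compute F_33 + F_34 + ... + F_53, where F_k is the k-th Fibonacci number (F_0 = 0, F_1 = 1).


Use the identity sum_{k=0}^{N} F_k = F_{N+2} - 1 (which follows from F_{k+2} - F_{k+1} = F_k). Then
sum_{k=33}^{53} F_k = (F_{55} - 1) - (F_{34} - 1) = F_{55} - F_{34}.
Computing: F_{55} = 139583862445, F_{34} = 5702887, so
Sum = 139583862445 - 5702887 = 139578159558.

139578159558


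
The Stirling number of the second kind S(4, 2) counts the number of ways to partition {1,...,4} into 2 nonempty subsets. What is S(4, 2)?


Using the explicit formula S(n,k) = (1/k!) sum_{j=0}^{k} (-1)^(k-j) C(k,j) j^n:
S(4, 2) = 7
Equivalently, S(n,k) is n! times the coefficient of x^n in the EGF (e^x - 1)^k / k!.

7


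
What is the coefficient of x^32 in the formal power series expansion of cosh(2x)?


The Maclaurin series is cosh(t) = sum_{m>=0} t^(2m) / (2m)!, so substituting t = 2x, only even powers of x are nonzero, with coefficient of x^(2m) equal to 2^(2m) / (2m)!.
For x^32 the coefficient is 2^32/32! = 4294967296/263130836933693530167218012160000000 = 2/122529844256906551386796875.

2/122529844256906551386796875


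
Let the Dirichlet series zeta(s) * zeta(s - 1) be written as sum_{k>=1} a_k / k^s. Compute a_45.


Convolution gives a_k = sum_{d | k} d * 1 = sum_{d | k} d = sigma(k), the sum of positive divisors of k.
For k = 45, the divisors are 1, 3, 5, 9, 15, 45, so
sigma(45) = 1 + 3 + 5 + 9 + 15 + 45 = 78.

78


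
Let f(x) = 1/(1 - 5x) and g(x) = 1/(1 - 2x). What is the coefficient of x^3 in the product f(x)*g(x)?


The coefficient of x^n in f*g is the Cauchy product: sum_{k=0}^{n} a^k * b^(n-k).
With a=5, b=2, n=3:
sum_{k=0}^{3} 5^k * 2^(3-k)
= 203

203


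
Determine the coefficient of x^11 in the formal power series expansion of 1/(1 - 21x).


The geometric series identity gives 1/(1 - c x) = sum_{k>=0} c^k x^k, so the coefficient of x^k is c^k.
Here c = 21 and k = 11.
Computing: 21^11 = 350277500542221

350277500542221


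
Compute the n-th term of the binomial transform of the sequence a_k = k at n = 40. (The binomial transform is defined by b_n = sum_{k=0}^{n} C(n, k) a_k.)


With a_k = k, b_n = sum_{k=0}^{n} C(n, k) k. Using k * C(n, k) = n * C(n-1, k-1) gives b_n = n * sum_{k>=1} C(n-1, k-1) = n * 2^(n-1).
For n = 40: 40 * 2^39 = 40 * 549755813888 = 21990232555520.

21990232555520


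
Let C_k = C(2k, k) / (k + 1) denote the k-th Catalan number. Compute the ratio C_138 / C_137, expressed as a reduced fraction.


Using C_k = (2k)! / (k! (k+1)!), the ratio C_{k+1}/C_k simplifies to
C_{k+1}/C_k = [(2k+2)! / ((k+1)! (k+2)!)] * [k! (k+1)! / (2k)!]
 = (2k+2)(2k+1) / ((k+1)(k+2)) = 2(2k+1) / (k+2).
For k = 137: 2(2*137 + 1) / (137 + 2) = 550/139 = 550/139.

550/139


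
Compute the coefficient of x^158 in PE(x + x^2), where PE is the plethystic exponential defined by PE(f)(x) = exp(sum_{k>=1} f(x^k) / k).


With f(x) = x + x^2, the exponent is sum_{k>=1} (x^k + x^(2k)) / k = -ln(1 - x) - ln(1 - x^2). Exponentiating:
PE(x + x^2) = 1 / ((1 - x)(1 - x^2)).
This is the generating function for partitions of n into parts of size 1 or 2. The number of 2's can be any j in 0..79, and the rest are 1's, so
[x^158] = floor(158/2) + 1 = 80.

80


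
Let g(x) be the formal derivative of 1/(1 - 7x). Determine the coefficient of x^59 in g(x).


Differentiate termwise: d/dx sum_{k>=0} 7^k x^k = sum_{k>=1} k 7^k x^(k-1) = sum_{j>=0} (j+1) 7^(j+1) x^j.
Equivalently, d/dx [1/(1 - 7x)] = 7/(1 - 7x)^2.
For j = 59: 60 * 7^60 = 60 * 508021860739623365322188197652216501772434524836001 = 30481311644377401919331291859132990106346071490160060.

30481311644377401919331291859132990106346071490160060


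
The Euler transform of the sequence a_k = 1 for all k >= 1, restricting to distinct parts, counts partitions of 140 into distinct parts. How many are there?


Partitions of 140 into distinct parts can be computed via generating function.
Product (1+x)(1+x^2)(1+x^3)...
The coefficient of x^140 = 9617150

9617150


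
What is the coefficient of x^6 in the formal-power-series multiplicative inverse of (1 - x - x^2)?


Let the inverse be f(x) = sum_{k>=0} a_k x^k. From f(x) * (1 - x - x^2) = 1 and matching coefficients:
 x^0: a_0 = 1.
 x^1: a_1 - a_0 = 0, so a_1 = 1.
 x^k (k >= 2): a_k - a_{k-1} - a_{k-2} = 0, i.e. a_k = a_{k-1} + a_{k-2}.
This is the Fibonacci-type recurrence shifted so that a_0 = a_1 = 1.
Iterating: a_0=1, a_1=1, a_2=2, a_3=3, a_4=5, a_5=8, a_6=13
a_6 = 13.

13


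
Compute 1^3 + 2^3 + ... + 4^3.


This power sum has a closed form given by Faulhaber's formula
sum_{k=1}^{m} k^p = (1 / (p + 1)) * sum_{j=0}^{p} C(p + 1, j) B_j m^(p + 1 - j),
but for small m direct computation is fastest:
1 + 8 + 27 + 64 = 100.

100


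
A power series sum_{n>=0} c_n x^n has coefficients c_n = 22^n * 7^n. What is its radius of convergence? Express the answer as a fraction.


By the root test (Cauchy-Hadamard), the radius is R = 1 / limsup_n |c_n|^(1/n).
Here |c_n|^(1/n) = (22^n * 7^n)^(1/n) = 22 * 7 = 154 for all n.
So R = 1/154 = 1/154.

1/154


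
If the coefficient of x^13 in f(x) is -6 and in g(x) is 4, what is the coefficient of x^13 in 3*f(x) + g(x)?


Scalar multiplication scales coefficients: 3 * -6 = -18.
Then add the g coefficient: -18 + 4
= -14

-14


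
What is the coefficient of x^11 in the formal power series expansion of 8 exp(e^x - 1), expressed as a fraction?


exp(e^x - 1) is the exponential generating function for the Bell numbers Bell_k: exp(e^x - 1) = sum_{k>=0} Bell_k x^k / k!.
So the coefficient of x^11 in 8 exp(e^x - 1) is 8 Bell_11 / 11!.
Computing: Bell_11 = 678570 and 11! = 39916800, giving
8 * 678570/39916800 = 22619/166320.

22619/166320


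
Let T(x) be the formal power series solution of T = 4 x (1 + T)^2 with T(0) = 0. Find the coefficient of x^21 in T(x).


Apply the Lagrange inversion formula: if T = 4 x * phi(T) with phi(t) = (1 + t)^2, then [x^n] T = 4^n * (1/n) [t^(n-1)] phi(t)^n = 4^n * (1/n) [t^(n-1)] (1 + t)^(2n) = 4^n * (1/n) C(2n, n-1).
Using the identity C(2n, n-1) = C(2n, n) * n / (n+1), the unscaled factor equals C(2n, n) / (n+1) = C_n, the n-th Catalan number.
For n = 21: C_21 = C(42, 21) / 22 = 538257874440/22 = 24466267020.
With the 4^21 = 4398046511104 factor, the coefficient is 4398046511104 * 24466267020 = 107603780307049858990080.

107603780307049858990080


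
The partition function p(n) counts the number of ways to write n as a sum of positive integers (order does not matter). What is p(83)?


Using the generating function prod_{k>=1} 1/(1-x^k), we compute p(83).
By dynamic programming over parts 1 through 83:
p(83) = 23338469

23338469


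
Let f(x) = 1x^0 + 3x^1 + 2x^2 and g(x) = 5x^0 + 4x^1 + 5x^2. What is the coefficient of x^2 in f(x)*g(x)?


Cauchy product at x^2:
1*5 + 3*4 + 2*5
= 27

27


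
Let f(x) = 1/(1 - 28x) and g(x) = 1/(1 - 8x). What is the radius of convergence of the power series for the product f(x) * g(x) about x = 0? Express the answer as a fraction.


The radius of 1/(1 - 28x) is 1/28 (nearest singularity at x = 1/28), and the radius of 1/(1 - 8x) is 1/8.
The product f(x)*g(x) = 1/((1 - 28x)(1 - 8x)) has singularities at both 1/28 and 1/8, so its radius of convergence is the distance to the nearest one:
min(1/28, 1/8) = 1/28.

1/28


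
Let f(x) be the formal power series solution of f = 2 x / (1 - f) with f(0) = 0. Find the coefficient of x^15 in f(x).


Apply Lagrange inversion: f = 2 x * phi(f) with phi(t) = 1/(1 - t), so
[x^n] f = 2^n * (1/n) [t^(n-1)] phi(t)^n = 2^n * (1/n) [t^(n-1)] (1 - t)^(-n) = 2^n * (1/n) C(2n - 2, n - 1) = 2^n * C_{n-1}.
For n = 15: C_14 = C(28, 14) / 15 = 40116600/15 = 2674440.
With the 2^15 = 32768 factor, the coefficient is 32768 * 2674440 = 87636049920.

87636049920


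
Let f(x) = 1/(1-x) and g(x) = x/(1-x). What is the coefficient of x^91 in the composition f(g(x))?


First simplify the composition: f(g(x)) = 1/(1 - x/(1-x)) = (1-x)/((1-x) - x) = (1-x)/(1-2x).
Now extract the coefficient. Write (1-x)/(1-2x) = 1/(1-2x) - x/(1-2x).
The coefficient of x^n in 1/(1-2x) is 2^n, and in x/(1-2x) is 2^(n-1) (for n >= 1).
So the coefficient of x^91 is 2^91 - 2^90 = 2475880078570760549798248448 - 1237940039285380274899124224 = 1237940039285380274899124224.

1237940039285380274899124224


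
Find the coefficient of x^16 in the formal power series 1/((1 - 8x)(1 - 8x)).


By partial fractions or Cauchy convolution:
The coefficient equals sum_{k=0}^{16} 8^k * 8^(16-k).
= 4785074604081152

4785074604081152


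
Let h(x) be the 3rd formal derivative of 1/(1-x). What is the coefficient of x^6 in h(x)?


Differentiating 3 times: d^3/dx^3 [1/(1-x)] = 3!/(1-x)^4.
The expansion 1/(1-x)^4 = sum_{k>=0} C(k+3, 3) x^k, so the coefficient of x^n in 3!/(1-x)^4 is 3! * C(n+3, 3).
For n = 6: 6 * C(9, 3) = 6 * 84 = 504

504


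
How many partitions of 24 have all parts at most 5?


Using the generating function (1-x)^(-1)(1-x^2)^(-1)...(1-x^5)^(-1),
the coefficient of x^24 counts these restricted partitions.
Result = 333

333


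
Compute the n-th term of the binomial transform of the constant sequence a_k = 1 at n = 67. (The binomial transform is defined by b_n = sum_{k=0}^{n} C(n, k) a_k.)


With a_k = 1 for all k, b_n = sum_{k=0}^{n} C(n, k) = 2^n by the binomial theorem.
For n = 67: 2^67 = 147573952589676412928.

147573952589676412928


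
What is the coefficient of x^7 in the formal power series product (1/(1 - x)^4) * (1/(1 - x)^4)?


Combine the factors: (1/(1 - x)^4) * (1/(1 - x)^4) = 1/(1 - x)^8.
Then use 1/(1 - x)^r = sum_{k>=0} C(k + r - 1, r - 1) x^k with r = 8 and k = 7:
C(14, 7) = 3432.

3432


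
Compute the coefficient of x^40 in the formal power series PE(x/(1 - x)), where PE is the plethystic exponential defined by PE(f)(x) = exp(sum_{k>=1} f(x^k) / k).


For f(x) = x/(1 - x) we have
sum_{k>=1} f(x^k) / k = sum_{k>=1} (1/k) * x^k / (1 - x^k) = sum_{k, m >= 1} x^(k m) / k,
which after exponentiating simplifies to
PE(x/(1 - x)) = prod_{k>=1} 1 / (1 - x^k).
This is the generating function for the partition function p(n), so the coefficient of x^40 is p(40).
Computing p(40) by dynamic programming over parts 1, 2, ..., 40: p(40) = 37338.

37338


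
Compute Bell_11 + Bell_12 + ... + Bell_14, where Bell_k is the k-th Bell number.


Recall Bell_k counts set partitions of a k-set (with Bell_0 = 1 by convention).
Bell_11 through Bell_14: 678570, 4213597, 27644437, 190899322
Sum = 678570 + 4213597 + 27644437 + 190899322 = 223435926.

223435926


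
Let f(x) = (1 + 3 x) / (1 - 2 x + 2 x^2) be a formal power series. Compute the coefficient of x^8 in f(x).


Write f(x) = sum_{k>=0} a_k x^k. Multiplying both sides by 1 - 2 x + 2 x^2 gives
(1 - 2 x + 2 x^2) sum_{k>=0} a_k x^k = 1 + 3 x.
Matching coefficients:
 x^0: a_0 = 1
 x^1: a_1 - 2 a_0 = 3  =>  a_1 = 2*1 + 3 = 5
 x^k (k >= 2): a_k = 2 a_{k-1} - 2 a_{k-2}.
Iterating: a_2 = 8, a_3 = 6, a_4 = -4, a_5 = -20, a_6 = -32, a_7 = -24, a_8 = 16.
So the coefficient of x^8 is 16.

16


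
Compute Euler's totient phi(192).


phi(n) counts integers in [1, n] coprime to n. Using the multiplicative formula phi(n) = n * prod_{p | n} (1 - 1/p):
192 = 2^6 * 3, so
phi(192) = 192 * (1 - 1/2) * (1 - 1/3) = 64.

64


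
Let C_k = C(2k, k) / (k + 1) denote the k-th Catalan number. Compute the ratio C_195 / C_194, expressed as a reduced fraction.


Using C_k = (2k)! / (k! (k+1)!), the ratio C_{k+1}/C_k simplifies to
C_{k+1}/C_k = [(2k+2)! / ((k+1)! (k+2)!)] * [k! (k+1)! / (2k)!]
 = (2k+2)(2k+1) / ((k+1)(k+2)) = 2(2k+1) / (k+2).
For k = 194: 2(2*194 + 1) / (194 + 2) = 778/196 = 389/98.

389/98


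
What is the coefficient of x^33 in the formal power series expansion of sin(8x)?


The Maclaurin series is sin(t) = sum_{k>=0} (-1)^k t^(2k+1) / (2k+1)!, so substituting t = 8x, only odd powers of x are nonzero, with coefficient of x^(2k+1) equal to (-1)^k 8^(2k+1) / (2k+1)!.
Write 33 = 2*16 + 1, giving the coefficient (-1)^16 * 8^33 / 33! = 633825300114114700748351602688/8683317618811886495518194401280000000 = 295147905179352825856/4043484860477916195764296875.

295147905179352825856/4043484860477916195764296875


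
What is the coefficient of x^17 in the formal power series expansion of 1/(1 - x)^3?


The negative binomial / multiset identity is
1/(1 - x)^r = sum_{k>=0} C(k + r - 1, r - 1) x^k.
Here r = 3 and k = 17, so the coefficient is
C(17 + 2, 2) = C(19, 2)
= 171

171


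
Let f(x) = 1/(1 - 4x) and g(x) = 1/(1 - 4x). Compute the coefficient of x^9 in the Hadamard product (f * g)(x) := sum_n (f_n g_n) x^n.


f has coefficients f_k = 4^k and g has coefficients g_k = 4^k, so the Hadamard product has coefficient (f*g)_k = 4^k * 4^k = 16^k.
For k = 9: 16^9 = 68719476736.

68719476736


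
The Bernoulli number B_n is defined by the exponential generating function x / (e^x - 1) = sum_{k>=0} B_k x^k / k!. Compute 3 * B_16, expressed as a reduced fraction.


Bernoulli numbers can also be computed recursively via B_0 = 1 and sum_{j=0}^{m} C(m+1, j) B_j = 0 for m >= 1. Odd-index Bernoulli numbers vanish for k >= 3.
Computing B_16 = -3617/510, so 3 * B_16 = 3 * -3617/510 = -3617/170.

-3617/170


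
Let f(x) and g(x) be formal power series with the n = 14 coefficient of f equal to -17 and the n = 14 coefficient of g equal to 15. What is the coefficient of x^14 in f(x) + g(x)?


Addition of formal power series is termwise.
The coefficient of x^14 in f + g = -17 + 15
= -2

-2


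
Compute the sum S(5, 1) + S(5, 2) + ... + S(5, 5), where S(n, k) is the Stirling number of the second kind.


By definition, S(n, k) counts partitions of an n-set into exactly k nonempty blocks.
Computing row n = 5 for k = 1..5:
S(5, k): 1, 15, 25, 10, 1
Sum = 52. (This equals Bell_5 since the sum runs over all k.)

52


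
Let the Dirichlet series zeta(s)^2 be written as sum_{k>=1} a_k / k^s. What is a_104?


The Dirichlet convolution of the constant function 1 with itself gives (1 * 1)(k) = sum_{d | k} 1 = d(k), the number of positive divisors of k.
Since zeta(s) = sum_{k>=1} 1/k^s, we have zeta(s)^2 = sum_{k>=1} d(k)/k^s, so a_k = d(k).
For k = 104: the divisors are 1, 2, 4, 8, 13, 26, 52, 104.
Count = 8.

8


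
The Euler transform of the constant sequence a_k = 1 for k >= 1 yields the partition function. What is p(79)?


The Euler transform converts the sequence a_k = 1 into the number of integer partitions.
Using the recurrence or dynamic programming:
p(79) = 13848650

13848650


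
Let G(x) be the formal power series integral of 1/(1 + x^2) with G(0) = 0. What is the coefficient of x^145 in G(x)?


1/(1 + x^2) = sum_{j>=0} (-1)^j x^(2j). Integrating termwise with G(0) = 0:
G(x) = sum_{j>=0} (-1)^j x^(2j+1) / (2j+1) = arctan(x).
Only odd powers are nonzero. For x^145 write 145 = 2*72 + 1, giving
(-1)^72 / 145 = 1/145 = 1/145.

1/145


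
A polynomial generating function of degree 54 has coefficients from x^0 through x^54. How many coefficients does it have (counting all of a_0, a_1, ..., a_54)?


A polynomial of degree 54 takes the form a_0 + a_1 x + ... + a_54 x^54.
The number of coefficients is 54 + 1 = 55.

55


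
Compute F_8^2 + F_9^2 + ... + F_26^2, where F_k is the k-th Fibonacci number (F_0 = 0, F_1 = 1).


There is a standard identity sum_{k=0}^{N} F_k^2 = F_N * F_{N+1} (proved inductively from the telescoping relation F_k^2 = F_k F_{k+1} - F_{k-1} F_k). Then
sum_{k=8}^{26} F_k^2 = F_26 F_27 - F_7 F_8.
Computing: F_26 = 121393, F_27 = 196418, F_7 = 13, F_8 = 21.
Sum = 121393 * 196418 - 13 * 21 = 23843770001.

23843770001


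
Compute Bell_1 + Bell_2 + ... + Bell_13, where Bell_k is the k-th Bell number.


Recall Bell_k counts set partitions of a k-set (with Bell_0 = 1 by convention).
Bell_1 through Bell_13: 1, 2, 5, 15, 52, 203, 877, 4140, 21147, 115975, 678570, 4213597, 27644437
Sum = 1 + 2 + 5 + 15 + 52 + 203 + 877 + 4140 + 21147 + 115975 + 678570 + 4213597 + 27644437 = 32679021.

32679021


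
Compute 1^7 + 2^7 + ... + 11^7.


This power sum has a closed form given by Faulhaber's formula
sum_{k=1}^{m} k^p = (1 / (p + 1)) * sum_{j=0}^{p} C(p + 1, j) B_j m^(p + 1 - j),
but for small m direct computation is fastest:
1 + 128 + 2187 + 16384 + 78125 + 279936 + 823543 + 2097152 + 4782969 + 10000000 + 19487171 = 37567596.

37567596


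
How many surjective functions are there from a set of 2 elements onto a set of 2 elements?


By inclusion-exclusion on which target elements are missed, the number of surjections from an n-set onto a k-set is
surj(n, k) = sum_{j=0}^{k} (-1)^j C(k, j) (k - j)^n.
Equivalently surj(n, k) = k! * S(n, k), where S(n, k) is the Stirling number of the second kind.
For n = 2, k = 2:
S(2, 2) = 1, so
surj = 2! * 1 = 2 * 1 = 2.

2


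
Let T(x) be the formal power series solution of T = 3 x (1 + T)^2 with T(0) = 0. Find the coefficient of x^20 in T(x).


Apply the Lagrange inversion formula: if T = 3 x * phi(T) with phi(t) = (1 + t)^2, then [x^n] T = 3^n * (1/n) [t^(n-1)] phi(t)^n = 3^n * (1/n) [t^(n-1)] (1 + t)^(2n) = 3^n * (1/n) C(2n, n-1).
Using the identity C(2n, n-1) = C(2n, n) * n / (n+1), the unscaled factor equals C(2n, n) / (n+1) = C_n, the n-th Catalan number.
For n = 20: C_20 = C(40, 20) / 21 = 137846528820/21 = 6564120420.
With the 3^20 = 3486784401 factor, the coefficient is 3486784401 * 6564120420 = 22887672686741568420.

22887672686741568420


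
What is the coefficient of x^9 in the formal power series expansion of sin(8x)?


The Maclaurin series is sin(t) = sum_{k>=0} (-1)^k t^(2k+1) / (2k+1)!, so substituting t = 8x, only odd powers of x are nonzero, with coefficient of x^(2k+1) equal to (-1)^k 8^(2k+1) / (2k+1)!.
Write 9 = 2*4 + 1, giving the coefficient (-1)^4 * 8^9 / 9! = 134217728/362880 = 1048576/2835.

1048576/2835


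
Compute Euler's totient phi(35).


phi(n) counts integers in [1, n] coprime to n. Using the multiplicative formula phi(n) = n * prod_{p | n} (1 - 1/p):
35 = 5 * 7, so
phi(35) = 35 * (1 - 1/5) * (1 - 1/7) = 24.

24


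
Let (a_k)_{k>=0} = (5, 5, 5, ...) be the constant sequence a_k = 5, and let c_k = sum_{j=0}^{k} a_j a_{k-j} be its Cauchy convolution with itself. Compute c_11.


Since a_j = 5 for all j >= 0, the convolution sum becomes
c_k = sum_{j=0}^{k} 5 * 5 = 25 * (k + 1).
Equivalently, the generating function of (a_k) is 5/(1 - x) and its square is 25/(1 - x)^2 = sum_{k>=0} 25(k + 1) x^k.
For k = 11: 25 * 12 = 300.

300


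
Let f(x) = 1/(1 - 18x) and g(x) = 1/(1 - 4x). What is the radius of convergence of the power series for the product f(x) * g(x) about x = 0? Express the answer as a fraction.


The radius of 1/(1 - 18x) is 1/18 (nearest singularity at x = 1/18), and the radius of 1/(1 - 4x) is 1/4.
The product f(x)*g(x) = 1/((1 - 18x)(1 - 4x)) has singularities at both 1/18 and 1/4, so its radius of convergence is the distance to the nearest one:
min(1/18, 1/4) = 1/18.

1/18


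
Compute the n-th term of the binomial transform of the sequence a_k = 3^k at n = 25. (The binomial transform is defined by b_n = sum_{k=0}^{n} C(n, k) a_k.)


With a_k = 3^k, b_n = sum_{k=0}^{n} C(n, k) 3^k = (1 + 3)^n by the binomial theorem.
For n = 25: (1 + 3)^25 = 4^25 = 1125899906842624.

1125899906842624


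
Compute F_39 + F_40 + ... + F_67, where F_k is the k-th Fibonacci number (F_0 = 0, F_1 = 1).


Use the identity sum_{k=0}^{N} F_k = F_{N+2} - 1 (which follows from F_{k+2} - F_{k+1} = F_k). Then
sum_{k=39}^{67} F_k = (F_{69} - 1) - (F_{40} - 1) = F_{69} - F_{40}.
Computing: F_{69} = 117669030460994, F_{40} = 102334155, so
Sum = 117669030460994 - 102334155 = 117668928126839.

117668928126839


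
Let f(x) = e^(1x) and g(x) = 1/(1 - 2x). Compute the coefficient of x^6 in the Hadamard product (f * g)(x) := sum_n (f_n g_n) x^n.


Expanding: f_k = 1^k/k! (from e^(1x)) and g_k = 2^k (from 1/(1 - 2x)). So the Hadamard coefficient (f * g)_k = 1^k 2^k / k! = (2)^k / k!.
For k = 6: 2^6/6! = 64/720 = 4/45.

4/45


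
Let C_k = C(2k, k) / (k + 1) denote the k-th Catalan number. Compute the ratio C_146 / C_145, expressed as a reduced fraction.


Using C_k = (2k)! / (k! (k+1)!), the ratio C_{k+1}/C_k simplifies to
C_{k+1}/C_k = [(2k+2)! / ((k+1)! (k+2)!)] * [k! (k+1)! / (2k)!]
 = (2k+2)(2k+1) / ((k+1)(k+2)) = 2(2k+1) / (k+2).
For k = 145: 2(2*145 + 1) / (145 + 2) = 582/147 = 194/49.

194/49


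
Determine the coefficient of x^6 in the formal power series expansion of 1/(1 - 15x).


The geometric series identity gives 1/(1 - c x) = sum_{k>=0} c^k x^k, so the coefficient of x^k is c^k.
Here c = 15 and k = 6.
Computing: 15^6 = 11390625

11390625


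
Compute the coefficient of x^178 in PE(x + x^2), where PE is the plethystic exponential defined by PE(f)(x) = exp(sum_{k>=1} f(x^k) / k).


With f(x) = x + x^2, the exponent is sum_{k>=1} (x^k + x^(2k)) / k = -ln(1 - x) - ln(1 - x^2). Exponentiating:
PE(x + x^2) = 1 / ((1 - x)(1 - x^2)).
This is the generating function for partitions of n into parts of size 1 or 2. The number of 2's can be any j in 0..89, and the rest are 1's, so
[x^178] = floor(178/2) + 1 = 90.

90


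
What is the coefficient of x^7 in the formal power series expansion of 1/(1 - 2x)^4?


The general identity 1/(1 - c x)^r = sum_{k>=0} c^k C(k + r - 1, r - 1) x^k follows by substituting y = c x into 1/(1 - y)^r = sum_{k>=0} C(k + r - 1, r - 1) y^k.
For c = 2, r = 4, k = 7:
2^7 * C(10, 3) = 128 * 120 = 15360.

15360


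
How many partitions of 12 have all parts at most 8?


Using the generating function (1-x)^(-1)(1-x^2)^(-1)...(1-x^8)^(-1),
the coefficient of x^12 counts these restricted partitions.
Result = 70

70


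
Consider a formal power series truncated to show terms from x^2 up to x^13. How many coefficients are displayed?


From x^2 to x^13 inclusive, the count is 13 - 2 + 1 = 12.

12


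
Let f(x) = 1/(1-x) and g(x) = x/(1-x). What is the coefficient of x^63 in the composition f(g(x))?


First simplify the composition: f(g(x)) = 1/(1 - x/(1-x)) = (1-x)/((1-x) - x) = (1-x)/(1-2x).
Now extract the coefficient. Write (1-x)/(1-2x) = 1/(1-2x) - x/(1-2x).
The coefficient of x^n in 1/(1-2x) is 2^n, and in x/(1-2x) is 2^(n-1) (for n >= 1).
So the coefficient of x^63 is 2^63 - 2^62 = 9223372036854775808 - 4611686018427387904 = 4611686018427387904.

4611686018427387904


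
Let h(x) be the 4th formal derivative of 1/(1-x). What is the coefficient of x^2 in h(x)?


Differentiating 4 times: d^4/dx^4 [1/(1-x)] = 4!/(1-x)^5.
The expansion 1/(1-x)^5 = sum_{k>=0} C(k+4, 4) x^k, so the coefficient of x^n in 4!/(1-x)^5 is 4! * C(n+4, 4).
For n = 2: 24 * C(6, 4) = 24 * 15 = 360

360


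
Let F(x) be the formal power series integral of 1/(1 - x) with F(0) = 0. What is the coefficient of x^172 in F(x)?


1/(1 - x) = sum_{k>=0} x^k. Integrating termwise and using F(0) = 0 gives
F(x) = sum_{k>=0} x^(k+1) / (k+1) = sum_{m>=1} x^m / m = -ln(1 - x).
So the coefficient of x^172 is 1/172 = 1/172.

1/172


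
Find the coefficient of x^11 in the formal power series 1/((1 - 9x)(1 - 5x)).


By partial fractions or Cauchy convolution:
The coefficient equals sum_{k=0}^{11} 9^k * 5^(11-k).
= 70546348964

70546348964


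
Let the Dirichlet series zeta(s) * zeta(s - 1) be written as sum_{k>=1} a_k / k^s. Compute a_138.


Convolution gives a_k = sum_{d | k} d * 1 = sum_{d | k} d = sigma(k), the sum of positive divisors of k.
For k = 138, the divisors are 1, 2, 3, 6, 23, 46, 69, 138, so
sigma(138) = 1 + 2 + 3 + 6 + 23 + 46 + 69 + 138 = 288.

288


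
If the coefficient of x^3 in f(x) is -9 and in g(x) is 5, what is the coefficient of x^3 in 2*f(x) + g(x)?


Scalar multiplication scales coefficients: 2 * -9 = -18.
Then add the g coefficient: -18 + 5
= -13

-13


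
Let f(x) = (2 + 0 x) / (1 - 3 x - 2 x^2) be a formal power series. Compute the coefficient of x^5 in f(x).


Write f(x) = sum_{k>=0} a_k x^k. Multiplying both sides by 1 - 3 x - 2 x^2 gives
(1 - 3 x - 2 x^2) sum_{k>=0} a_k x^k = 2 + 0 x.
Matching coefficients:
 x^0: a_0 = 2
 x^1: a_1 - 3 a_0 = 0  =>  a_1 = 3*2 + 0 = 6
 x^k (k >= 2): a_k = 3 a_{k-1} + 2 a_{k-2}.
Iterating: a_2 = 22, a_3 = 78, a_4 = 278, a_5 = 990.
So the coefficient of x^5 is 990.

990


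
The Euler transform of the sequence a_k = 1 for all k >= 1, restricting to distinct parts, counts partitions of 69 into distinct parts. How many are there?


Partitions of 69 into distinct parts can be computed via generating function.
Product (1+x)(1+x^2)(1+x^3)...
The coefficient of x^69 = 27130

27130


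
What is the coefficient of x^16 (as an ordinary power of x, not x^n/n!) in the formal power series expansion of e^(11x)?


The exponential series is e^y = sum_{k>=0} y^k / k!. Substituting y = 11x gives
e^(11x) = sum_{k>=0} 11^k x^k / k!.
So the coefficient of x^n is a^n/n! with a = 11, n = 16:
11^16 / 16! = 45949729863572161/20922789888000 = 4177248169415651/1902071808000

4177248169415651/1902071808000


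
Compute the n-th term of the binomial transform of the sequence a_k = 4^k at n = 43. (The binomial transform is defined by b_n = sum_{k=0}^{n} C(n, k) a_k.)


With a_k = 4^k, b_n = sum_{k=0}^{n} C(n, k) 4^k = (1 + 4)^n by the binomial theorem.
For n = 43: (1 + 4)^43 = 5^43 = 1136868377216160297393798828125.

1136868377216160297393798828125


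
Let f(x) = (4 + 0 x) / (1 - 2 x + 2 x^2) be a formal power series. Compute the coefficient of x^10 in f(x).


Write f(x) = sum_{k>=0} a_k x^k. Multiplying both sides by 1 - 2 x + 2 x^2 gives
(1 - 2 x + 2 x^2) sum_{k>=0} a_k x^k = 4 + 0 x.
Matching coefficients:
 x^0: a_0 = 4
 x^1: a_1 - 2 a_0 = 0  =>  a_1 = 2*4 + 0 = 8
 x^k (k >= 2): a_k = 2 a_{k-1} - 2 a_{k-2}.
Iterating: a_2 = 8, a_3 = 0, a_4 = -16, a_5 = -32, a_6 = -32, a_7 = 0, a_8 = 64, a_9 = 128, a_10 = 128.
So the coefficient of x^10 is 128.

128


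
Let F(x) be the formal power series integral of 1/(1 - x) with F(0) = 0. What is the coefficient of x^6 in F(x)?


1/(1 - x) = sum_{k>=0} x^k. Integrating termwise and using F(0) = 0 gives
F(x) = sum_{k>=0} x^(k+1) / (k+1) = sum_{m>=1} x^m / m = -ln(1 - x).
So the coefficient of x^6 is 1/6 = 1/6.

1/6


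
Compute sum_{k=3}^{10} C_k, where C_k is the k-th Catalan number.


C_3 through C_10: 5, 14, 42, 132, 429, 1430, 4862, 16796
Sum = 5 + 14 + 42 + 132 + 429 + 1430 + 4862 + 16796
= 23710

23710


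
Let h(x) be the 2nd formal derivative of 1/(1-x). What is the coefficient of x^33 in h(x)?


Differentiating 2 times: d^2/dx^2 [1/(1-x)] = 2!/(1-x)^3.
The expansion 1/(1-x)^3 = sum_{k>=0} C(k+2, 2) x^k, so the coefficient of x^n in 2!/(1-x)^3 is 2! * C(n+2, 2).
For n = 33: 2 * C(35, 2) = 2 * 595 = 1190

1190


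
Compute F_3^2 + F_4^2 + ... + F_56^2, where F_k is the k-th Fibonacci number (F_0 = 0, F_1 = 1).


There is a standard identity sum_{k=0}^{N} F_k^2 = F_N * F_{N+1} (proved inductively from the telescoping relation F_k^2 = F_k F_{k+1} - F_{k-1} F_k). Then
sum_{k=3}^{56} F_k^2 = F_56 F_57 - F_2 F_3.
Computing: F_56 = 225851433717, F_57 = 365435296162, F_2 = 1, F_3 = 2.
Sum = 225851433717 * 365435296162 - 1 * 2 = 82534085568984207494152.

82534085568984207494152


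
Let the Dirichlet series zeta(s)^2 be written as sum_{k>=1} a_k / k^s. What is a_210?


The Dirichlet convolution of the constant function 1 with itself gives (1 * 1)(k) = sum_{d | k} 1 = d(k), the number of positive divisors of k.
Since zeta(s) = sum_{k>=1} 1/k^s, we have zeta(s)^2 = sum_{k>=1} d(k)/k^s, so a_k = d(k).
For k = 210: the divisors are 1, 2, 3, 5, 6, 7, 10, 14, 15, 21, 30, 35, 42, 70, 105, 210.
Count = 16.

16


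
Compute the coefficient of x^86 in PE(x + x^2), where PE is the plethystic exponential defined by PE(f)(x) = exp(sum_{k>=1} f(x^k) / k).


With f(x) = x + x^2, the exponent is sum_{k>=1} (x^k + x^(2k)) / k = -ln(1 - x) - ln(1 - x^2). Exponentiating:
PE(x + x^2) = 1 / ((1 - x)(1 - x^2)).
This is the generating function for partitions of n into parts of size 1 or 2. The number of 2's can be any j in 0..43, and the rest are 1's, so
[x^86] = floor(86/2) + 1 = 44.

44


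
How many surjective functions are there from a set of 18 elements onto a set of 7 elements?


By inclusion-exclusion on which target elements are missed, the number of surjections from an n-set onto a k-set is
surj(n, k) = sum_{j=0}^{k} (-1)^j C(k, j) (k - j)^n.
Equivalently surj(n, k) = k! * S(n, k), where S(n, k) is the Stirling number of the second kind.
For n = 18, k = 7:
S(18, 7) = 197462483400, so
surj = 7! * 197462483400 = 5040 * 197462483400 = 995210916336000.

995210916336000


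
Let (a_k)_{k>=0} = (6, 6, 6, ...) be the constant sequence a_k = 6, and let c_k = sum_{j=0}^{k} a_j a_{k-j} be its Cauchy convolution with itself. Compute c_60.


Since a_j = 6 for all j >= 0, the convolution sum becomes
c_k = sum_{j=0}^{k} 6 * 6 = 36 * (k + 1).
Equivalently, the generating function of (a_k) is 6/(1 - x) and its square is 36/(1 - x)^2 = sum_{k>=0} 36(k + 1) x^k.
For k = 60: 36 * 61 = 2196.

2196


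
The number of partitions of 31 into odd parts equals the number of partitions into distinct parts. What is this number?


Computing partitions of 31 into odd parts (1, 3, 5, ...):
Using the generating function prod_{k>=0} 1/(1-x^(2k+1)),
the count is 340

340


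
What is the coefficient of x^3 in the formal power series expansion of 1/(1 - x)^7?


The expansion 1/(1 - x)^r = sum_{k>=0} C(k + r - 1, r - 1) x^k follows from the multiset / negative-binomial theorem (or from repeated differentiation of the geometric series).
For r = 7 and k = 3:
C(9, 6) = 362880 / (720 * 6) = 84.

84


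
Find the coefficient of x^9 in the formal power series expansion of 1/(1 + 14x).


Write 1/(1 + c x) = 1/(1 - (-c) x) and apply the geometric-series identity
1/(1 - y) = sum_{k>=0} y^k to get 1/(1 + c x) = sum_{k>=0} (-c)^k x^k.
So the coefficient of x^k is (-c)^k = (-1)^k * c^k.
Here c = 14 and k = 9:
(-14)^9 = -1 * 20661046784 = -20661046784

-20661046784


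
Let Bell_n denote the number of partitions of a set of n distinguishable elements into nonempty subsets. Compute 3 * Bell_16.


Bell_16 can be computed from the Bell triangle or from Dobinski's identity Bell_n = (1/e) * sum_{k>=0} k^n / k!.
Computing Bell_16 = 10480142147.
Then 3 * 10480142147 = 31440426441.

31440426441


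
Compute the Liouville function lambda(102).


The Liouville function is lambda(k) = (-1)^Omega(k), where Omega(k) counts the prime factors of k with multiplicity.
Factoring: 102 = 2 * 3 * 17, so Omega(102) = 3.
lambda(102) = (-1)^3 = -1.

-1


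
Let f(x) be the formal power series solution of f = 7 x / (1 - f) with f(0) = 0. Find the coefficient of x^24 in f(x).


Apply Lagrange inversion: f = 7 x * phi(f) with phi(t) = 1/(1 - t), so
[x^n] f = 7^n * (1/n) [t^(n-1)] phi(t)^n = 7^n * (1/n) [t^(n-1)] (1 - t)^(-n) = 7^n * (1/n) C(2n - 2, n - 1) = 7^n * C_{n-1}.
For n = 24: C_23 = C(46, 23) / 24 = 8233430727600/24 = 343059613650.
With the 7^24 = 191581231380566414401 factor, the coefficient is 191581231380566414401 * 343059613650 = 65723783220008370242572856173650.

65723783220008370242572856173650


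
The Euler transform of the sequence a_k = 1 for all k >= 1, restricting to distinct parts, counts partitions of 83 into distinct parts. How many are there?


Partitions of 83 into distinct parts can be computed via generating function.
Product (1+x)(1+x^2)(1+x^3)...
The coefficient of x^83 = 101698

101698


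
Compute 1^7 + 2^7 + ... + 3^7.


This power sum has a closed form given by Faulhaber's formula
sum_{k=1}^{m} k^p = (1 / (p + 1)) * sum_{j=0}^{p} C(p + 1, j) B_j m^(p + 1 - j),
but for small m direct computation is fastest:
1 + 128 + 2187 = 2316.

2316


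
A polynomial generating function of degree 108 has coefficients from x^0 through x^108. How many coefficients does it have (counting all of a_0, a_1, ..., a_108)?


A polynomial of degree 108 takes the form a_0 + a_1 x + ... + a_108 x^108.
The number of coefficients is 108 + 1 = 109.

109


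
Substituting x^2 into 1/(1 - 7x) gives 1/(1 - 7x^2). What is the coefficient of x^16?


The coefficient of x^(2m) in 1/(1 - 7x^2) is 7^m.
With n = 16 = 2*8, the coefficient is 7^8 = 5764801.

5764801


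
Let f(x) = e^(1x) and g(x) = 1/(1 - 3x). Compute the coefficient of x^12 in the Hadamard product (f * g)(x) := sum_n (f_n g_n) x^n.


Expanding: f_k = 1^k/k! (from e^(1x)) and g_k = 3^k (from 1/(1 - 3x)). So the Hadamard coefficient (f * g)_k = 1^k 3^k / k! = (3)^k / k!.
For k = 12: 3^12/12! = 531441/479001600 = 2187/1971200.

2187/1971200


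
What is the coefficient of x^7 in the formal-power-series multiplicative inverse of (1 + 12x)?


The inverse is 1/(1 + 12x). Apply the geometric identity 1/(1 - y) = sum_{k>=0} y^k with y = -12x:
1/(1 + 12x) = sum_{k>=0} (-12)^k x^k.
So the coefficient of x^7 is (-12)^7 = -35831808.

-35831808


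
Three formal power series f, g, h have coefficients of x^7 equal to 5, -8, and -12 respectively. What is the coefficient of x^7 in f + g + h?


Series addition is componentwise:
5 + -8 + -12
= -15

-15


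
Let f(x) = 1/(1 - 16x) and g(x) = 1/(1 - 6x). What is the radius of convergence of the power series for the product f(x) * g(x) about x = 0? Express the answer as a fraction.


The radius of 1/(1 - 16x) is 1/16 (nearest singularity at x = 1/16), and the radius of 1/(1 - 6x) is 1/6.
The product f(x)*g(x) = 1/((1 - 16x)(1 - 6x)) has singularities at both 1/16 and 1/6, so its radius of convergence is the distance to the nearest one:
min(1/16, 1/6) = 1/16.

1/16


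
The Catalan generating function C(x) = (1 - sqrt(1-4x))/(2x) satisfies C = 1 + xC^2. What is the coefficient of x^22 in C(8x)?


Substituting x -> 8x scales the n-th coefficient by 8^n, so [x^22] C(8x) = 8^22 * C_22.
C_22 = C(2*22, 22)/(23) = 2104098963720/23 = 91482563640.
So 8^22 * 91482563640 = 73786976294838206464 * 91482563640 = 6750221754695707626346339368960.

6750221754695707626346339368960


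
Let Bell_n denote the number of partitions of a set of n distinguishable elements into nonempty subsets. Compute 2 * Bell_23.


Bell_23 can be computed from the Bell triangle or from Dobinski's identity Bell_n = (1/e) * sum_{k>=0} k^n / k!.
Computing Bell_23 = 44152005855084346.
Then 2 * 44152005855084346 = 88304011710168692.

88304011710168692


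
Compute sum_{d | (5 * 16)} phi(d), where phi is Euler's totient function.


First, 5 * 16 = 80. One classical identity is sum_{d | n} phi(d) = n (each k in [1, n] has a unique gcd with n, and among the k's with gcd(k, n) = n/d there are phi(d) of them). So the sum equals 80. We also verify directly:
Divisors of 80: 1, 2, 4, 5, 8, 10, 16, 20, 40, 80.
phi values: 1, 1, 2, 4, 4, 4, 8, 8, 16, 32.
Sum = 80.

80


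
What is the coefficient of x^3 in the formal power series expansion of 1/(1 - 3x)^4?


The general identity 1/(1 - c x)^r = sum_{k>=0} c^k C(k + r - 1, r - 1) x^k follows by substituting y = c x into 1/(1 - y)^r = sum_{k>=0} C(k + r - 1, r - 1) y^k.
For c = 3, r = 4, k = 3:
3^3 * C(6, 3) = 27 * 20 = 540.

540


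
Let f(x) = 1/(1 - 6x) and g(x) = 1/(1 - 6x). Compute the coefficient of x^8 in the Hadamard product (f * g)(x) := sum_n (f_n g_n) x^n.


f has coefficients f_k = 6^k and g has coefficients g_k = 6^k, so the Hadamard product has coefficient (f*g)_k = 6^k * 6^k = 36^k.
For k = 8: 36^8 = 2821109907456.

2821109907456


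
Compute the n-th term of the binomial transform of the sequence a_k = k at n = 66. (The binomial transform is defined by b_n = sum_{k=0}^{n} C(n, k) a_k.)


With a_k = k, b_n = sum_{k=0}^{n} C(n, k) k. Using k * C(n, k) = n * C(n-1, k-1) gives b_n = n * sum_{k>=1} C(n-1, k-1) = n * 2^(n-1).
For n = 66: 66 * 2^65 = 66 * 36893488147419103232 = 2434970217729660813312.

2434970217729660813312


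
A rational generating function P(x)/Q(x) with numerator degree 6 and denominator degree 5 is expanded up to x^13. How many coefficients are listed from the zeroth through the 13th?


Expanding up to x^13 gives the coefficients for x^0, x^1, ..., x^13.
That is 13 + 1 = 14 coefficients in total.

14


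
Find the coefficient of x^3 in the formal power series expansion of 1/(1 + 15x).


Write 1/(1 + c x) = 1/(1 - (-c) x) and apply the geometric-series identity
1/(1 - y) = sum_{k>=0} y^k to get 1/(1 + c x) = sum_{k>=0} (-c)^k x^k.
So the coefficient of x^k is (-c)^k = (-1)^k * c^k.
Here c = 15 and k = 3:
(-15)^3 = -1 * 3375 = -3375

-3375


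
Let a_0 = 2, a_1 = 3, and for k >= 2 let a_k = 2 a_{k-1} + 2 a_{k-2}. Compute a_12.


Iterating the recurrence forward:
a_0 = 2
a_1 = 3
a_2 = 2*3 + 2*2 = 10
a_3 = 2*10 + 2*3 = 26
a_4 = 2*26 + 2*10 = 72
a_5 = 2*72 + 2*26 = 196
a_6 = 2*196 + 2*72 = 536
a_7 = 2*536 + 2*196 = 1464
a_8 = 2*1464 + 2*536 = 4000
a_9 = 2*4000 + 2*1464 = 10928
a_10 = 2*10928 + 2*4000 = 29856
a_11 = 2*29856 + 2*10928 = 81568
a_12 = 2*81568 + 2*29856 = 222848
So a_12 = 222848.

222848


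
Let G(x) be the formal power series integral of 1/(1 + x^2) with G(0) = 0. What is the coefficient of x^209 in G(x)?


1/(1 + x^2) = sum_{j>=0} (-1)^j x^(2j). Integrating termwise with G(0) = 0:
G(x) = sum_{j>=0} (-1)^j x^(2j+1) / (2j+1) = arctan(x).
Only odd powers are nonzero. For x^209 write 209 = 2*104 + 1, giving
(-1)^104 / 209 = 1/209 = 1/209.

1/209


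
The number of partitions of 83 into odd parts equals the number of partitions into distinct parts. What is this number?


Computing partitions of 83 into odd parts (1, 3, 5, ...):
Using the generating function prod_{k>=0} 1/(1-x^(2k+1)),
the count is 101698

101698


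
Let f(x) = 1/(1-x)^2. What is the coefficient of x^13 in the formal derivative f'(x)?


Differentiate: d/dx [ 1/(1-x)^r ] = r / (1-x)^(r+1).
Here r = 2, so f'(x) = 2 / (1-x)^3.
The expansion of 1/(1-x)^(r+1) has coefficient of x^n equal to C(n+r, r).
So the coefficient of x^13 in f'(x) is
2 * C(15, 2) = 2 * 105 = 210

210


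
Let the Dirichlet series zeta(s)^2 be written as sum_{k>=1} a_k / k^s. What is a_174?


The Dirichlet convolution of the constant function 1 with itself gives (1 * 1)(k) = sum_{d | k} 1 = d(k), the number of positive divisors of k.
Since zeta(s) = sum_{k>=1} 1/k^s, we have zeta(s)^2 = sum_{k>=1} d(k)/k^s, so a_k = d(k).
For k = 174: the divisors are 1, 2, 3, 6, 29, 58, 87, 174.
Count = 8.

8


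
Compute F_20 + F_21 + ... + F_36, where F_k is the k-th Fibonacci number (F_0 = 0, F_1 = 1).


Use the identity sum_{k=0}^{N} F_k = F_{N+2} - 1 (which follows from F_{k+2} - F_{k+1} = F_k). Then
sum_{k=20}^{36} F_k = (F_{38} - 1) - (F_{21} - 1) = F_{38} - F_{21}.
Computing: F_{38} = 39088169, F_{21} = 10946, so
Sum = 39088169 - 10946 = 39077223.

39077223


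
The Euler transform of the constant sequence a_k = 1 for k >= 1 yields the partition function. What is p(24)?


The Euler transform converts the sequence a_k = 1 into the number of integer partitions.
Using the recurrence or dynamic programming:
p(24) = 1575

1575


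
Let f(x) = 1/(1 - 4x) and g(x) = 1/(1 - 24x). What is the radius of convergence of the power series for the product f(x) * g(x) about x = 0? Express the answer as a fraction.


The radius of 1/(1 - 4x) is 1/4 (nearest singularity at x = 1/4), and the radius of 1/(1 - 24x) is 1/24.
The product f(x)*g(x) = 1/((1 - 4x)(1 - 24x)) has singularities at both 1/4 and 1/24, so its radius of convergence is the distance to the nearest one:
min(1/4, 1/24) = 1/24.

1/24


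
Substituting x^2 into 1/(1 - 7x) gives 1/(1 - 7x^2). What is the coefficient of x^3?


Since 1/(1 - 7x^2) only has even powers of x,
the coefficient of x^3 (odd) is 0.

0


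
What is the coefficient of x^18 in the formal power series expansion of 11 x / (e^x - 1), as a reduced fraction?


The exponential generating function for Bernoulli numbers is
x / (e^x - 1) = sum_{k>=0} B_k x^k / k!.
So the coefficient of x^18 in 11 x / (e^x - 1) is 11 B_18 / 18!.
Computing: B_18 = 43867/798, 18! = 6402373705728000, giving
11 * 43867/798 / 6402373705728000 = 43867/464463110651904000.

43867/464463110651904000


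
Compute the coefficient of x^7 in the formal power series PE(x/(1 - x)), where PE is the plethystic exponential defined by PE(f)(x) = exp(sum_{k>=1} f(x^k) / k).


For f(x) = x/(1 - x) we have
sum_{k>=1} f(x^k) / k = sum_{k>=1} (1/k) * x^k / (1 - x^k) = sum_{k, m >= 1} x^(k m) / k,
which after exponentiating simplifies to
PE(x/(1 - x)) = prod_{k>=1} 1 / (1 - x^k).
This is the generating function for the partition function p(n), so the coefficient of x^7 is p(7).
Computing p(7) by dynamic programming over parts 1, 2, ..., 7: p(7) = 15.

15
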